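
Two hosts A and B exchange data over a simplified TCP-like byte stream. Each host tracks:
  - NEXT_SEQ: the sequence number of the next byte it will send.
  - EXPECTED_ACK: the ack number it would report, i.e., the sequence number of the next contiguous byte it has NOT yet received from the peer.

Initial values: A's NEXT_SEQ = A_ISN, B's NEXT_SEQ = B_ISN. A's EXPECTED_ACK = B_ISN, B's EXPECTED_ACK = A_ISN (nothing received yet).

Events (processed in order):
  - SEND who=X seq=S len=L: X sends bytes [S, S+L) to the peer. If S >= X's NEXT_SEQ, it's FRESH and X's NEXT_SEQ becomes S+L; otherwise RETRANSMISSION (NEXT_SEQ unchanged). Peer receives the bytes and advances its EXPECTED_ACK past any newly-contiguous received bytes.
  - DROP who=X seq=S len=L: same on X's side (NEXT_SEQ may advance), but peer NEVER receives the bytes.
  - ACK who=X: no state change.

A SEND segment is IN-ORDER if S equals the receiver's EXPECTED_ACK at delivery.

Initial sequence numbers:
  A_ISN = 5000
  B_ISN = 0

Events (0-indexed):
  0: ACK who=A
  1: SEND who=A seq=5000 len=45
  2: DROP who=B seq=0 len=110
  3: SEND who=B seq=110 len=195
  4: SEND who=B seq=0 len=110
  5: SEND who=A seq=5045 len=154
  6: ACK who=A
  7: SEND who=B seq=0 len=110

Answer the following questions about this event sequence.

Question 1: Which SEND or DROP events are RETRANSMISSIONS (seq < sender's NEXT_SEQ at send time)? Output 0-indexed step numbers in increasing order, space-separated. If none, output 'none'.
Answer: 4 7

Derivation:
Step 1: SEND seq=5000 -> fresh
Step 2: DROP seq=0 -> fresh
Step 3: SEND seq=110 -> fresh
Step 4: SEND seq=0 -> retransmit
Step 5: SEND seq=5045 -> fresh
Step 7: SEND seq=0 -> retransmit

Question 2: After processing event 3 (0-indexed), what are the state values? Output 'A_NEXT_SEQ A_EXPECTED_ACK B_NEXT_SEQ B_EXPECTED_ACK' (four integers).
After event 0: A_seq=5000 A_ack=0 B_seq=0 B_ack=5000
After event 1: A_seq=5045 A_ack=0 B_seq=0 B_ack=5045
After event 2: A_seq=5045 A_ack=0 B_seq=110 B_ack=5045
After event 3: A_seq=5045 A_ack=0 B_seq=305 B_ack=5045

5045 0 305 5045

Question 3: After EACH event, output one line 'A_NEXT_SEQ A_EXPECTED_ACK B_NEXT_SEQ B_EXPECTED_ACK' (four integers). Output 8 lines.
5000 0 0 5000
5045 0 0 5045
5045 0 110 5045
5045 0 305 5045
5045 305 305 5045
5199 305 305 5199
5199 305 305 5199
5199 305 305 5199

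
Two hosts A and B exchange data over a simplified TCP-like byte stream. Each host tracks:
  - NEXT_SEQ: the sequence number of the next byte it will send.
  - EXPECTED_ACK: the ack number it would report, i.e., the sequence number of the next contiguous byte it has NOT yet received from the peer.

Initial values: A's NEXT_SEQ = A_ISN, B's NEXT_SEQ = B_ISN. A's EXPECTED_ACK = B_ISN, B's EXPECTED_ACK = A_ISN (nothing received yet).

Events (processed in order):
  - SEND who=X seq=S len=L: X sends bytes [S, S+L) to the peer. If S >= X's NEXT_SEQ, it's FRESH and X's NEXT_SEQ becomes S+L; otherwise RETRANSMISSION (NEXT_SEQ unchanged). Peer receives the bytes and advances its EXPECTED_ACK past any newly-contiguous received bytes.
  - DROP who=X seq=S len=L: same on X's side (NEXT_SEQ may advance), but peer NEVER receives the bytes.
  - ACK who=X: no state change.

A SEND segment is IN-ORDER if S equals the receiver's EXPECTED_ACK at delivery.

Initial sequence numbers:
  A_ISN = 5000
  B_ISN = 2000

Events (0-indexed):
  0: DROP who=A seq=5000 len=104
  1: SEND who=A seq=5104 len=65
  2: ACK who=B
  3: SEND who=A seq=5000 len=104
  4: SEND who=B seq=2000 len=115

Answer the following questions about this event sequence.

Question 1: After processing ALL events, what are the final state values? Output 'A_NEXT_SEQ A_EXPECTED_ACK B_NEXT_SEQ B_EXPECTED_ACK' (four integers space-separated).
After event 0: A_seq=5104 A_ack=2000 B_seq=2000 B_ack=5000
After event 1: A_seq=5169 A_ack=2000 B_seq=2000 B_ack=5000
After event 2: A_seq=5169 A_ack=2000 B_seq=2000 B_ack=5000
After event 3: A_seq=5169 A_ack=2000 B_seq=2000 B_ack=5169
After event 4: A_seq=5169 A_ack=2115 B_seq=2115 B_ack=5169

Answer: 5169 2115 2115 5169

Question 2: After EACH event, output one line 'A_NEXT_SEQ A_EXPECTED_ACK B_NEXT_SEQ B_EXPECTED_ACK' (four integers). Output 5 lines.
5104 2000 2000 5000
5169 2000 2000 5000
5169 2000 2000 5000
5169 2000 2000 5169
5169 2115 2115 5169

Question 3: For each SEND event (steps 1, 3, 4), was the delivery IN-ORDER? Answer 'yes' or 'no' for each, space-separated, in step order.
Answer: no yes yes

Derivation:
Step 1: SEND seq=5104 -> out-of-order
Step 3: SEND seq=5000 -> in-order
Step 4: SEND seq=2000 -> in-order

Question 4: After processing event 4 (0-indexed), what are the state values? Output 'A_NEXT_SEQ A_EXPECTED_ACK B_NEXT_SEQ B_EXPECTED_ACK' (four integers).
After event 0: A_seq=5104 A_ack=2000 B_seq=2000 B_ack=5000
After event 1: A_seq=5169 A_ack=2000 B_seq=2000 B_ack=5000
After event 2: A_seq=5169 A_ack=2000 B_seq=2000 B_ack=5000
After event 3: A_seq=5169 A_ack=2000 B_seq=2000 B_ack=5169
After event 4: A_seq=5169 A_ack=2115 B_seq=2115 B_ack=5169

5169 2115 2115 5169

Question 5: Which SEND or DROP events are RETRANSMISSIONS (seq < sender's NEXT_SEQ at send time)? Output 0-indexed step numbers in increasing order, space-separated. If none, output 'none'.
Answer: 3

Derivation:
Step 0: DROP seq=5000 -> fresh
Step 1: SEND seq=5104 -> fresh
Step 3: SEND seq=5000 -> retransmit
Step 4: SEND seq=2000 -> fresh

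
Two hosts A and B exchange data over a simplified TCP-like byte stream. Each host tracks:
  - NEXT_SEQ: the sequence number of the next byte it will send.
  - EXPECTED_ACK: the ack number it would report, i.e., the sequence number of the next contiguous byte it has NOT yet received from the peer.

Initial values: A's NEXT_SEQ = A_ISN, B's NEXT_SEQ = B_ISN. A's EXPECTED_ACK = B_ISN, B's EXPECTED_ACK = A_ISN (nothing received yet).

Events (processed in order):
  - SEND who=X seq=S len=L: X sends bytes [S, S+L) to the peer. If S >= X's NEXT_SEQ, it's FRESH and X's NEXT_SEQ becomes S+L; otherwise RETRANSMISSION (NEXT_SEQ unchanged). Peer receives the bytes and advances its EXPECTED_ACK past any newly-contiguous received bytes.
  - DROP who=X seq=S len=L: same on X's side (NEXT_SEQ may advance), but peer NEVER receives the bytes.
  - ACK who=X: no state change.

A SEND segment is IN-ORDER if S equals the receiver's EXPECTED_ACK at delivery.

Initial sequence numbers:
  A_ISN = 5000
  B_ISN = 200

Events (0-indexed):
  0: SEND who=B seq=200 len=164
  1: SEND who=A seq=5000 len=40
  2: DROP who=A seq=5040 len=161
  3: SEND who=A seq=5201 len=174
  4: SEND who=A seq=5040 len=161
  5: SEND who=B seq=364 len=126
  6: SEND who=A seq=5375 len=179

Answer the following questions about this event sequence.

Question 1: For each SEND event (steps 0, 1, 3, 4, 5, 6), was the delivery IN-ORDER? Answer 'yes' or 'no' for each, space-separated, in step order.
Answer: yes yes no yes yes yes

Derivation:
Step 0: SEND seq=200 -> in-order
Step 1: SEND seq=5000 -> in-order
Step 3: SEND seq=5201 -> out-of-order
Step 4: SEND seq=5040 -> in-order
Step 5: SEND seq=364 -> in-order
Step 6: SEND seq=5375 -> in-order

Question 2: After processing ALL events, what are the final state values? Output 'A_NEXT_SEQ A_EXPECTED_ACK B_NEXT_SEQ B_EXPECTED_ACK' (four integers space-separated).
After event 0: A_seq=5000 A_ack=364 B_seq=364 B_ack=5000
After event 1: A_seq=5040 A_ack=364 B_seq=364 B_ack=5040
After event 2: A_seq=5201 A_ack=364 B_seq=364 B_ack=5040
After event 3: A_seq=5375 A_ack=364 B_seq=364 B_ack=5040
After event 4: A_seq=5375 A_ack=364 B_seq=364 B_ack=5375
After event 5: A_seq=5375 A_ack=490 B_seq=490 B_ack=5375
After event 6: A_seq=5554 A_ack=490 B_seq=490 B_ack=5554

Answer: 5554 490 490 5554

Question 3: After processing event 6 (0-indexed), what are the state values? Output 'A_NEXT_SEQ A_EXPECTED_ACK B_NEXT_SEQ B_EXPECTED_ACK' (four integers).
After event 0: A_seq=5000 A_ack=364 B_seq=364 B_ack=5000
After event 1: A_seq=5040 A_ack=364 B_seq=364 B_ack=5040
After event 2: A_seq=5201 A_ack=364 B_seq=364 B_ack=5040
After event 3: A_seq=5375 A_ack=364 B_seq=364 B_ack=5040
After event 4: A_seq=5375 A_ack=364 B_seq=364 B_ack=5375
After event 5: A_seq=5375 A_ack=490 B_seq=490 B_ack=5375
After event 6: A_seq=5554 A_ack=490 B_seq=490 B_ack=5554

5554 490 490 5554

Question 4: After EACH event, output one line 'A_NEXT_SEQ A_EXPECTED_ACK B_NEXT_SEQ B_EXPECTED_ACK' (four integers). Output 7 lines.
5000 364 364 5000
5040 364 364 5040
5201 364 364 5040
5375 364 364 5040
5375 364 364 5375
5375 490 490 5375
5554 490 490 5554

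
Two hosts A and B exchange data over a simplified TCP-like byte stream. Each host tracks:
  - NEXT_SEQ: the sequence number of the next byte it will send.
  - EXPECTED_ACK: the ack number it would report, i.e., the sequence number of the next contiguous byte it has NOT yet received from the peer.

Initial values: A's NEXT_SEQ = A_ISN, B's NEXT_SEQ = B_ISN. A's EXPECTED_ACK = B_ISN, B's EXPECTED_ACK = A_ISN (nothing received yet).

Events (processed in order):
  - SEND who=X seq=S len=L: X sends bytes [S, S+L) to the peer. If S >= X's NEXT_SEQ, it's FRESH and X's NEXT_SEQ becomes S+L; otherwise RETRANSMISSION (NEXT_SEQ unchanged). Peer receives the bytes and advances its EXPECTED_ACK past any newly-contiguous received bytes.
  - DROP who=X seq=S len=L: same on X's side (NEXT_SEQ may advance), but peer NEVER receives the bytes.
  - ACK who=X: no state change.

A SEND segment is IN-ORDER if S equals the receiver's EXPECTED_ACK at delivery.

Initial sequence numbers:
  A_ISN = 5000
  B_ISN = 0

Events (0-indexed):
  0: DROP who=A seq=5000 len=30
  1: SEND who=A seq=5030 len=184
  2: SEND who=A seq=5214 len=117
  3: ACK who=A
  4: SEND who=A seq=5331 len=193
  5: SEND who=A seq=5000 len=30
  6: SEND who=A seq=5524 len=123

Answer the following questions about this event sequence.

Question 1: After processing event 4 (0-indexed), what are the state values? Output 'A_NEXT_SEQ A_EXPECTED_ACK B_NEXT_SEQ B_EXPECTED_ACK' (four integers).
After event 0: A_seq=5030 A_ack=0 B_seq=0 B_ack=5000
After event 1: A_seq=5214 A_ack=0 B_seq=0 B_ack=5000
After event 2: A_seq=5331 A_ack=0 B_seq=0 B_ack=5000
After event 3: A_seq=5331 A_ack=0 B_seq=0 B_ack=5000
After event 4: A_seq=5524 A_ack=0 B_seq=0 B_ack=5000

5524 0 0 5000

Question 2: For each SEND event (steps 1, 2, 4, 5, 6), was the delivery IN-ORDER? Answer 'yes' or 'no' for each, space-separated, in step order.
Step 1: SEND seq=5030 -> out-of-order
Step 2: SEND seq=5214 -> out-of-order
Step 4: SEND seq=5331 -> out-of-order
Step 5: SEND seq=5000 -> in-order
Step 6: SEND seq=5524 -> in-order

Answer: no no no yes yes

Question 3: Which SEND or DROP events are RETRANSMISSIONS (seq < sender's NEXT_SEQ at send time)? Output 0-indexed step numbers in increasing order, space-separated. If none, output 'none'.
Answer: 5

Derivation:
Step 0: DROP seq=5000 -> fresh
Step 1: SEND seq=5030 -> fresh
Step 2: SEND seq=5214 -> fresh
Step 4: SEND seq=5331 -> fresh
Step 5: SEND seq=5000 -> retransmit
Step 6: SEND seq=5524 -> fresh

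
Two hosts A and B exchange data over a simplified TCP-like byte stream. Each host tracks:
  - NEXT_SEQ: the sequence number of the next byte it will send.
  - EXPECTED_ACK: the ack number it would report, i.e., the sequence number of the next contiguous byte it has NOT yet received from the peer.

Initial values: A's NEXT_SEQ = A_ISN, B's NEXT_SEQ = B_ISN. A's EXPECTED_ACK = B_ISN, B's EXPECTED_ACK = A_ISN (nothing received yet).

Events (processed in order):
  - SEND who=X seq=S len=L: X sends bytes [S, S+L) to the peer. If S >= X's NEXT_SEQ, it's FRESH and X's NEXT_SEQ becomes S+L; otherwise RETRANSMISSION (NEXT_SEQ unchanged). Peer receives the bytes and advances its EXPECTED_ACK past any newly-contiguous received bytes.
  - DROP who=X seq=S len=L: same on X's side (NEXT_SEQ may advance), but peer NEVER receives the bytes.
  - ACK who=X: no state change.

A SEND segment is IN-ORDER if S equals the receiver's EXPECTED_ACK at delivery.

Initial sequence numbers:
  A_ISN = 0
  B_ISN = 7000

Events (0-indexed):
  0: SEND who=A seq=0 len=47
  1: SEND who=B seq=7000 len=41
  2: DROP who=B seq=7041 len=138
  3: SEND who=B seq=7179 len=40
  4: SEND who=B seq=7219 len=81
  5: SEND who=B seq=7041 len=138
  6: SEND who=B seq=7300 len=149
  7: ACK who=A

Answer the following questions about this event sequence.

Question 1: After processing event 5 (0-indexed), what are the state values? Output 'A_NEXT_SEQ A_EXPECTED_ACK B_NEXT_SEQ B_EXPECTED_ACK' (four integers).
After event 0: A_seq=47 A_ack=7000 B_seq=7000 B_ack=47
After event 1: A_seq=47 A_ack=7041 B_seq=7041 B_ack=47
After event 2: A_seq=47 A_ack=7041 B_seq=7179 B_ack=47
After event 3: A_seq=47 A_ack=7041 B_seq=7219 B_ack=47
After event 4: A_seq=47 A_ack=7041 B_seq=7300 B_ack=47
After event 5: A_seq=47 A_ack=7300 B_seq=7300 B_ack=47

47 7300 7300 47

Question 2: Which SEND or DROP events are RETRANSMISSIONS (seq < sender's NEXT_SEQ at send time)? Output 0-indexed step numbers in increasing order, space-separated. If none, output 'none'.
Step 0: SEND seq=0 -> fresh
Step 1: SEND seq=7000 -> fresh
Step 2: DROP seq=7041 -> fresh
Step 3: SEND seq=7179 -> fresh
Step 4: SEND seq=7219 -> fresh
Step 5: SEND seq=7041 -> retransmit
Step 6: SEND seq=7300 -> fresh

Answer: 5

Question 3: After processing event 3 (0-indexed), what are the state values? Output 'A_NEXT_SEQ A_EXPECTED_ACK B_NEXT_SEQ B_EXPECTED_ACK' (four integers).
After event 0: A_seq=47 A_ack=7000 B_seq=7000 B_ack=47
After event 1: A_seq=47 A_ack=7041 B_seq=7041 B_ack=47
After event 2: A_seq=47 A_ack=7041 B_seq=7179 B_ack=47
After event 3: A_seq=47 A_ack=7041 B_seq=7219 B_ack=47

47 7041 7219 47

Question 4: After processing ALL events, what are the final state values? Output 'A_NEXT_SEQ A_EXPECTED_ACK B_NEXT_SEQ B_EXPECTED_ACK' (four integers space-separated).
After event 0: A_seq=47 A_ack=7000 B_seq=7000 B_ack=47
After event 1: A_seq=47 A_ack=7041 B_seq=7041 B_ack=47
After event 2: A_seq=47 A_ack=7041 B_seq=7179 B_ack=47
After event 3: A_seq=47 A_ack=7041 B_seq=7219 B_ack=47
After event 4: A_seq=47 A_ack=7041 B_seq=7300 B_ack=47
After event 5: A_seq=47 A_ack=7300 B_seq=7300 B_ack=47
After event 6: A_seq=47 A_ack=7449 B_seq=7449 B_ack=47
After event 7: A_seq=47 A_ack=7449 B_seq=7449 B_ack=47

Answer: 47 7449 7449 47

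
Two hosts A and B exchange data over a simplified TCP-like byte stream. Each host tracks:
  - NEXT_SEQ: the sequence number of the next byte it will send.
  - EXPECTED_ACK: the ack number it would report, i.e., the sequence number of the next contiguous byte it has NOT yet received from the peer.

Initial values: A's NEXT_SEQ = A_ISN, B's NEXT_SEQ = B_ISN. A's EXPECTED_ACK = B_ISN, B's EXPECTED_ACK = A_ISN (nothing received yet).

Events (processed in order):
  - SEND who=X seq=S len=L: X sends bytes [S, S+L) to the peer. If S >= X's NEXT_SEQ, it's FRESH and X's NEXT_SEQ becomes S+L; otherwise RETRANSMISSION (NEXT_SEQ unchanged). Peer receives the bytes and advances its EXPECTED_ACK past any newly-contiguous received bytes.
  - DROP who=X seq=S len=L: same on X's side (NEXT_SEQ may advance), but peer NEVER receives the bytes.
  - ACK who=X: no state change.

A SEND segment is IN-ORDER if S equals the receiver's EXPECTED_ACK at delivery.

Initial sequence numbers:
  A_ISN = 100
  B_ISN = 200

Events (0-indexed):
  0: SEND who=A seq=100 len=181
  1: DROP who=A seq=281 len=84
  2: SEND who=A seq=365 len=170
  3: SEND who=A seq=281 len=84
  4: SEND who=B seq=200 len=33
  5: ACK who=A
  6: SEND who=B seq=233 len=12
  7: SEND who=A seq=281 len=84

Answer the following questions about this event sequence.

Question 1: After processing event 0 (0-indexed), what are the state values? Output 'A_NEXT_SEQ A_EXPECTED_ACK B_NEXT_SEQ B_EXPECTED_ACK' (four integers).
After event 0: A_seq=281 A_ack=200 B_seq=200 B_ack=281

281 200 200 281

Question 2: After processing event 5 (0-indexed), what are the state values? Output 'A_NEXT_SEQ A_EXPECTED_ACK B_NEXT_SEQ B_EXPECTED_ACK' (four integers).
After event 0: A_seq=281 A_ack=200 B_seq=200 B_ack=281
After event 1: A_seq=365 A_ack=200 B_seq=200 B_ack=281
After event 2: A_seq=535 A_ack=200 B_seq=200 B_ack=281
After event 3: A_seq=535 A_ack=200 B_seq=200 B_ack=535
After event 4: A_seq=535 A_ack=233 B_seq=233 B_ack=535
After event 5: A_seq=535 A_ack=233 B_seq=233 B_ack=535

535 233 233 535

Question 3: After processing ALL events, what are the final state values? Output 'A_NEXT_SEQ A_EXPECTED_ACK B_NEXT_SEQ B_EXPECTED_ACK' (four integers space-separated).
Answer: 535 245 245 535

Derivation:
After event 0: A_seq=281 A_ack=200 B_seq=200 B_ack=281
After event 1: A_seq=365 A_ack=200 B_seq=200 B_ack=281
After event 2: A_seq=535 A_ack=200 B_seq=200 B_ack=281
After event 3: A_seq=535 A_ack=200 B_seq=200 B_ack=535
After event 4: A_seq=535 A_ack=233 B_seq=233 B_ack=535
After event 5: A_seq=535 A_ack=233 B_seq=233 B_ack=535
After event 6: A_seq=535 A_ack=245 B_seq=245 B_ack=535
After event 7: A_seq=535 A_ack=245 B_seq=245 B_ack=535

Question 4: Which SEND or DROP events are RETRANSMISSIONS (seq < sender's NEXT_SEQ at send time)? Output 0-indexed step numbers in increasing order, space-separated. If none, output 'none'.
Step 0: SEND seq=100 -> fresh
Step 1: DROP seq=281 -> fresh
Step 2: SEND seq=365 -> fresh
Step 3: SEND seq=281 -> retransmit
Step 4: SEND seq=200 -> fresh
Step 6: SEND seq=233 -> fresh
Step 7: SEND seq=281 -> retransmit

Answer: 3 7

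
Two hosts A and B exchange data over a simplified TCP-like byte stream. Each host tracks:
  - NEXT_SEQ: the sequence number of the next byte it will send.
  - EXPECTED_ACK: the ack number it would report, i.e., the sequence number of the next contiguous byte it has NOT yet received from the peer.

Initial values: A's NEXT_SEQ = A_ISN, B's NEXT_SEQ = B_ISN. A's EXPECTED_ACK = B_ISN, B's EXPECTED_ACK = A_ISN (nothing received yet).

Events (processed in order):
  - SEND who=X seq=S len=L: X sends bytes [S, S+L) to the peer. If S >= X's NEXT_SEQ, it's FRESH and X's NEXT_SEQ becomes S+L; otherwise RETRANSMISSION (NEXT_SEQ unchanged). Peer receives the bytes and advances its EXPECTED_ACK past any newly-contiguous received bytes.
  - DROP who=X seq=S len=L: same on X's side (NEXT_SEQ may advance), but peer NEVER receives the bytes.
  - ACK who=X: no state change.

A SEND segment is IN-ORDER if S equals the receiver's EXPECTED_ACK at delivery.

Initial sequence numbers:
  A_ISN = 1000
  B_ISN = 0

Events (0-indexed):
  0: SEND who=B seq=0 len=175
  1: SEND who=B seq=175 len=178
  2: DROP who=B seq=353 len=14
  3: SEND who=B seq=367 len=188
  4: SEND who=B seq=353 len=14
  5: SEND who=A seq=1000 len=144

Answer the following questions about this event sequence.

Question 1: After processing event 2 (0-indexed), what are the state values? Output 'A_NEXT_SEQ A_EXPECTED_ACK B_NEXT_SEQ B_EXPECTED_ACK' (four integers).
After event 0: A_seq=1000 A_ack=175 B_seq=175 B_ack=1000
After event 1: A_seq=1000 A_ack=353 B_seq=353 B_ack=1000
After event 2: A_seq=1000 A_ack=353 B_seq=367 B_ack=1000

1000 353 367 1000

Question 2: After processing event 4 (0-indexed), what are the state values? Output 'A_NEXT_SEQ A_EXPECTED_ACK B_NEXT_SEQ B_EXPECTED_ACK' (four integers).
After event 0: A_seq=1000 A_ack=175 B_seq=175 B_ack=1000
After event 1: A_seq=1000 A_ack=353 B_seq=353 B_ack=1000
After event 2: A_seq=1000 A_ack=353 B_seq=367 B_ack=1000
After event 3: A_seq=1000 A_ack=353 B_seq=555 B_ack=1000
After event 4: A_seq=1000 A_ack=555 B_seq=555 B_ack=1000

1000 555 555 1000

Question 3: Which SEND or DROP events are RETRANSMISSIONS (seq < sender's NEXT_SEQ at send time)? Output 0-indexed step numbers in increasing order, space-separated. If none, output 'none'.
Step 0: SEND seq=0 -> fresh
Step 1: SEND seq=175 -> fresh
Step 2: DROP seq=353 -> fresh
Step 3: SEND seq=367 -> fresh
Step 4: SEND seq=353 -> retransmit
Step 5: SEND seq=1000 -> fresh

Answer: 4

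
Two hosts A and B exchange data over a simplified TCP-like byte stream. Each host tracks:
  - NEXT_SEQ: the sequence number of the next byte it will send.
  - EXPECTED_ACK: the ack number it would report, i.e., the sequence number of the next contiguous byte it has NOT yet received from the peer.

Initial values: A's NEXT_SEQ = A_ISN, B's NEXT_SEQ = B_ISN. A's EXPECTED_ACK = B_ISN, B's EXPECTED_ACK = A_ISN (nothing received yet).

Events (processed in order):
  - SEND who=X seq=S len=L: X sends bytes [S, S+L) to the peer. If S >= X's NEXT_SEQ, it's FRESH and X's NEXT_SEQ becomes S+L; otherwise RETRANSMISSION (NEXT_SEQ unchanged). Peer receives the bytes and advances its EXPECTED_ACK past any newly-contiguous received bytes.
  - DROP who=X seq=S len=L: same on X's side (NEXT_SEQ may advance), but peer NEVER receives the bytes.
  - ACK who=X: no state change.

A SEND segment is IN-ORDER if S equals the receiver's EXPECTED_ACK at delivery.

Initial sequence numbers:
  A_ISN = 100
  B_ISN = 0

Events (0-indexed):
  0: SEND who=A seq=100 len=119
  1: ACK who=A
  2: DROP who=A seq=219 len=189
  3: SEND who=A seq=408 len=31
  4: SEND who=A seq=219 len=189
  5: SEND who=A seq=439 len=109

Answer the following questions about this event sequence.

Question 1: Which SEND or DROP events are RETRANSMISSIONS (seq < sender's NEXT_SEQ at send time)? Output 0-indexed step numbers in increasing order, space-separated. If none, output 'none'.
Step 0: SEND seq=100 -> fresh
Step 2: DROP seq=219 -> fresh
Step 3: SEND seq=408 -> fresh
Step 4: SEND seq=219 -> retransmit
Step 5: SEND seq=439 -> fresh

Answer: 4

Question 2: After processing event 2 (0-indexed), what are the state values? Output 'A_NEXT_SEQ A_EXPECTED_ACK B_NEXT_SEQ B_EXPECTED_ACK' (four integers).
After event 0: A_seq=219 A_ack=0 B_seq=0 B_ack=219
After event 1: A_seq=219 A_ack=0 B_seq=0 B_ack=219
After event 2: A_seq=408 A_ack=0 B_seq=0 B_ack=219

408 0 0 219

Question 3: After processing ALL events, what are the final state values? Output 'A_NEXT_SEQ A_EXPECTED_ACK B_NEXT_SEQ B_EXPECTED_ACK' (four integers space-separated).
After event 0: A_seq=219 A_ack=0 B_seq=0 B_ack=219
After event 1: A_seq=219 A_ack=0 B_seq=0 B_ack=219
After event 2: A_seq=408 A_ack=0 B_seq=0 B_ack=219
After event 3: A_seq=439 A_ack=0 B_seq=0 B_ack=219
After event 4: A_seq=439 A_ack=0 B_seq=0 B_ack=439
After event 5: A_seq=548 A_ack=0 B_seq=0 B_ack=548

Answer: 548 0 0 548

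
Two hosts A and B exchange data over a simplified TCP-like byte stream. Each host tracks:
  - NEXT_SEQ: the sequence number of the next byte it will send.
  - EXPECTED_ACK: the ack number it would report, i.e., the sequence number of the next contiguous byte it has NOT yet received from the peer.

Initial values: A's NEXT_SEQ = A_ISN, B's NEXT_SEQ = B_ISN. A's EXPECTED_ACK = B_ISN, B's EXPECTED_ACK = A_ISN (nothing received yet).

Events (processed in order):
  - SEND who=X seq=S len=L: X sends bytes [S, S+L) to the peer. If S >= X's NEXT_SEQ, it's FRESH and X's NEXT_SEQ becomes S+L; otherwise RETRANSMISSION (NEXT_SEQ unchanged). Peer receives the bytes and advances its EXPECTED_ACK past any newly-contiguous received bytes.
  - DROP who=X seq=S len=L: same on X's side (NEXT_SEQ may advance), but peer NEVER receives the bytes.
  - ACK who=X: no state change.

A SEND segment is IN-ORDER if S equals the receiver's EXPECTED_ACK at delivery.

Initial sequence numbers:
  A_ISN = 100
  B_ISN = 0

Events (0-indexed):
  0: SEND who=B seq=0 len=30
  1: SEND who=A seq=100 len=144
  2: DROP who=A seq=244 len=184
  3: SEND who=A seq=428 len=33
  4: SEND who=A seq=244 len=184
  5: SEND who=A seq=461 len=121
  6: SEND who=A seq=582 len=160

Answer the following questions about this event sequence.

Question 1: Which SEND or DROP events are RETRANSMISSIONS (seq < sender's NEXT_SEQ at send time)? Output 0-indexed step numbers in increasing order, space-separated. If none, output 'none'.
Step 0: SEND seq=0 -> fresh
Step 1: SEND seq=100 -> fresh
Step 2: DROP seq=244 -> fresh
Step 3: SEND seq=428 -> fresh
Step 4: SEND seq=244 -> retransmit
Step 5: SEND seq=461 -> fresh
Step 6: SEND seq=582 -> fresh

Answer: 4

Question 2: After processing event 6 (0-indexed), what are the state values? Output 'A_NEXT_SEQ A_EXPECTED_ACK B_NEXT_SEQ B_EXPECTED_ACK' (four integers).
After event 0: A_seq=100 A_ack=30 B_seq=30 B_ack=100
After event 1: A_seq=244 A_ack=30 B_seq=30 B_ack=244
After event 2: A_seq=428 A_ack=30 B_seq=30 B_ack=244
After event 3: A_seq=461 A_ack=30 B_seq=30 B_ack=244
After event 4: A_seq=461 A_ack=30 B_seq=30 B_ack=461
After event 5: A_seq=582 A_ack=30 B_seq=30 B_ack=582
After event 6: A_seq=742 A_ack=30 B_seq=30 B_ack=742

742 30 30 742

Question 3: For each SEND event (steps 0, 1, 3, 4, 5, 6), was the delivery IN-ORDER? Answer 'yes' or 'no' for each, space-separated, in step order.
Step 0: SEND seq=0 -> in-order
Step 1: SEND seq=100 -> in-order
Step 3: SEND seq=428 -> out-of-order
Step 4: SEND seq=244 -> in-order
Step 5: SEND seq=461 -> in-order
Step 6: SEND seq=582 -> in-order

Answer: yes yes no yes yes yes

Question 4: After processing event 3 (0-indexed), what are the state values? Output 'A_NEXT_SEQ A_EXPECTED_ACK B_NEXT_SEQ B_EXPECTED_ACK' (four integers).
After event 0: A_seq=100 A_ack=30 B_seq=30 B_ack=100
After event 1: A_seq=244 A_ack=30 B_seq=30 B_ack=244
After event 2: A_seq=428 A_ack=30 B_seq=30 B_ack=244
After event 3: A_seq=461 A_ack=30 B_seq=30 B_ack=244

461 30 30 244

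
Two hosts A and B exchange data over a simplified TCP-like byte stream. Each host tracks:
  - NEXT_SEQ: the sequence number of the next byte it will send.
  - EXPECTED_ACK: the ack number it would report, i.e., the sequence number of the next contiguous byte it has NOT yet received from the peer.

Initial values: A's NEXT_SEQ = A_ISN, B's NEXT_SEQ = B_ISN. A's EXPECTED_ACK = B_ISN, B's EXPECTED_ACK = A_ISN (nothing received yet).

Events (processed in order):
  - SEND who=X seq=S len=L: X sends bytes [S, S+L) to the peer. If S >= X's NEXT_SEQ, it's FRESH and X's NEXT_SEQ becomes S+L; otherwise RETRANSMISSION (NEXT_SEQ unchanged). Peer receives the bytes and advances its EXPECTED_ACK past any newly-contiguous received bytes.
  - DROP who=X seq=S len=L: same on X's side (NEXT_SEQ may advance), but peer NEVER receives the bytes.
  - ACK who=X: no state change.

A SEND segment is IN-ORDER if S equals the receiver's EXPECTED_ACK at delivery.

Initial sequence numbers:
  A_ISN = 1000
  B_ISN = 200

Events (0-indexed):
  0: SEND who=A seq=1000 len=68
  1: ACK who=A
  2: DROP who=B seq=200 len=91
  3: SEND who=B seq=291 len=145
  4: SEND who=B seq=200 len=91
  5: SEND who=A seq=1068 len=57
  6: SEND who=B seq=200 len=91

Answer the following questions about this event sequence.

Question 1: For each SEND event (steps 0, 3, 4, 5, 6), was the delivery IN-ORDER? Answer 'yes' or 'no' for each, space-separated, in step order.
Step 0: SEND seq=1000 -> in-order
Step 3: SEND seq=291 -> out-of-order
Step 4: SEND seq=200 -> in-order
Step 5: SEND seq=1068 -> in-order
Step 6: SEND seq=200 -> out-of-order

Answer: yes no yes yes no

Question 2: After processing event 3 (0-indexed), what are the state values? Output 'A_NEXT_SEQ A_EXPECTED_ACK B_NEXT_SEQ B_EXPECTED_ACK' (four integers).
After event 0: A_seq=1068 A_ack=200 B_seq=200 B_ack=1068
After event 1: A_seq=1068 A_ack=200 B_seq=200 B_ack=1068
After event 2: A_seq=1068 A_ack=200 B_seq=291 B_ack=1068
After event 3: A_seq=1068 A_ack=200 B_seq=436 B_ack=1068

1068 200 436 1068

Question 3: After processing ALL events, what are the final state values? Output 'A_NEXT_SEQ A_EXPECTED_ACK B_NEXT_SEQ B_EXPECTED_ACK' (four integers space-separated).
After event 0: A_seq=1068 A_ack=200 B_seq=200 B_ack=1068
After event 1: A_seq=1068 A_ack=200 B_seq=200 B_ack=1068
After event 2: A_seq=1068 A_ack=200 B_seq=291 B_ack=1068
After event 3: A_seq=1068 A_ack=200 B_seq=436 B_ack=1068
After event 4: A_seq=1068 A_ack=436 B_seq=436 B_ack=1068
After event 5: A_seq=1125 A_ack=436 B_seq=436 B_ack=1125
After event 6: A_seq=1125 A_ack=436 B_seq=436 B_ack=1125

Answer: 1125 436 436 1125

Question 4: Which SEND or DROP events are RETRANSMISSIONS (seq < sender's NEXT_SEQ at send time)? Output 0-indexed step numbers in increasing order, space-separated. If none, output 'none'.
Answer: 4 6

Derivation:
Step 0: SEND seq=1000 -> fresh
Step 2: DROP seq=200 -> fresh
Step 3: SEND seq=291 -> fresh
Step 4: SEND seq=200 -> retransmit
Step 5: SEND seq=1068 -> fresh
Step 6: SEND seq=200 -> retransmit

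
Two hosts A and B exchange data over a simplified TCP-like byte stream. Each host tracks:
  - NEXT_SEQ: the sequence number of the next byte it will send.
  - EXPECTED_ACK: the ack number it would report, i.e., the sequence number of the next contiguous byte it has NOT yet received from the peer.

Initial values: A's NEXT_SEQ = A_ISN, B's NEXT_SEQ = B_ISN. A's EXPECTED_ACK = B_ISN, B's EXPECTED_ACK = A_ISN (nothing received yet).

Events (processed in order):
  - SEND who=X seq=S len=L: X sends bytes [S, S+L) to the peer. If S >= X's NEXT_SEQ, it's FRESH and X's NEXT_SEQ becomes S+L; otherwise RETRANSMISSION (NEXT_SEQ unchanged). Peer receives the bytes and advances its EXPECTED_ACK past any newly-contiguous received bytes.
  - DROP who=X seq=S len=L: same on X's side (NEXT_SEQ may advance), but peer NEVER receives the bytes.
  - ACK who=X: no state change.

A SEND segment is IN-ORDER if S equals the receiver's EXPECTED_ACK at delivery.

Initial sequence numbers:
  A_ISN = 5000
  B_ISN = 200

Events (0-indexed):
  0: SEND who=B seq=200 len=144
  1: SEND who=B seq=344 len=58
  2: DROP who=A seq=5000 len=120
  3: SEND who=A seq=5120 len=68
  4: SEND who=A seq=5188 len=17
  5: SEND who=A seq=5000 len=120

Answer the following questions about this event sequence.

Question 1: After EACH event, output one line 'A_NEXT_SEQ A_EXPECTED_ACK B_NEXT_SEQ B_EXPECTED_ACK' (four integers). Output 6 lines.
5000 344 344 5000
5000 402 402 5000
5120 402 402 5000
5188 402 402 5000
5205 402 402 5000
5205 402 402 5205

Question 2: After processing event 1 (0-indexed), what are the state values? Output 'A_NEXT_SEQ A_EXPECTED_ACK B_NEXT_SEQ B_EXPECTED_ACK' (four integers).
After event 0: A_seq=5000 A_ack=344 B_seq=344 B_ack=5000
After event 1: A_seq=5000 A_ack=402 B_seq=402 B_ack=5000

5000 402 402 5000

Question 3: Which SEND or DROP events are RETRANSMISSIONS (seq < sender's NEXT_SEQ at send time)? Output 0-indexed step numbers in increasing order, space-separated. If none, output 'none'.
Step 0: SEND seq=200 -> fresh
Step 1: SEND seq=344 -> fresh
Step 2: DROP seq=5000 -> fresh
Step 3: SEND seq=5120 -> fresh
Step 4: SEND seq=5188 -> fresh
Step 5: SEND seq=5000 -> retransmit

Answer: 5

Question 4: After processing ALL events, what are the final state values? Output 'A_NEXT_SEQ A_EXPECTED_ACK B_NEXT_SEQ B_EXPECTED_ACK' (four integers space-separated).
After event 0: A_seq=5000 A_ack=344 B_seq=344 B_ack=5000
After event 1: A_seq=5000 A_ack=402 B_seq=402 B_ack=5000
After event 2: A_seq=5120 A_ack=402 B_seq=402 B_ack=5000
After event 3: A_seq=5188 A_ack=402 B_seq=402 B_ack=5000
After event 4: A_seq=5205 A_ack=402 B_seq=402 B_ack=5000
After event 5: A_seq=5205 A_ack=402 B_seq=402 B_ack=5205

Answer: 5205 402 402 5205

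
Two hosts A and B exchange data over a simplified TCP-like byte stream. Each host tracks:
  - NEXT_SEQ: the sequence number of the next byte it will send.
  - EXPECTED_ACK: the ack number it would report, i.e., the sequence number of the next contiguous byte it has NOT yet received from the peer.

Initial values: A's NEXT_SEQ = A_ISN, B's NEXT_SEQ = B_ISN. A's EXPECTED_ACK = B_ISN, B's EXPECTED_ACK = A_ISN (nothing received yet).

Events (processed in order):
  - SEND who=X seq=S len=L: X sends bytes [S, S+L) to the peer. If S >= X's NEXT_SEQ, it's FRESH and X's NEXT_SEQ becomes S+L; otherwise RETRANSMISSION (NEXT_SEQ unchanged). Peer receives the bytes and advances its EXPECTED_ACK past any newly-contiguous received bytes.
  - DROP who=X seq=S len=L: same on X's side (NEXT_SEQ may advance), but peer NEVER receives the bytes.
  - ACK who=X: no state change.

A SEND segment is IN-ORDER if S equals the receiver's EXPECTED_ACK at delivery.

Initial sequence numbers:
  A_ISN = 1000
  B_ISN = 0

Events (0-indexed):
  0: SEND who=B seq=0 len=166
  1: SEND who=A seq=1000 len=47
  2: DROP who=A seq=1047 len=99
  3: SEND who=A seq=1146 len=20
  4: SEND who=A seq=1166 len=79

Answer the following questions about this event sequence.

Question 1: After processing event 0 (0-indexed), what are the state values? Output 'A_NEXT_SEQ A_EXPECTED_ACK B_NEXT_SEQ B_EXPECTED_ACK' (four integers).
After event 0: A_seq=1000 A_ack=166 B_seq=166 B_ack=1000

1000 166 166 1000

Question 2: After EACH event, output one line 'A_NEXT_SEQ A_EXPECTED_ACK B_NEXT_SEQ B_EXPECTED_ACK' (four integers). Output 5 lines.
1000 166 166 1000
1047 166 166 1047
1146 166 166 1047
1166 166 166 1047
1245 166 166 1047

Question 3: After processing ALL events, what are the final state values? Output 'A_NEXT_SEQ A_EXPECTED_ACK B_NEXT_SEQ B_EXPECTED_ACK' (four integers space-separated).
After event 0: A_seq=1000 A_ack=166 B_seq=166 B_ack=1000
After event 1: A_seq=1047 A_ack=166 B_seq=166 B_ack=1047
After event 2: A_seq=1146 A_ack=166 B_seq=166 B_ack=1047
After event 3: A_seq=1166 A_ack=166 B_seq=166 B_ack=1047
After event 4: A_seq=1245 A_ack=166 B_seq=166 B_ack=1047

Answer: 1245 166 166 1047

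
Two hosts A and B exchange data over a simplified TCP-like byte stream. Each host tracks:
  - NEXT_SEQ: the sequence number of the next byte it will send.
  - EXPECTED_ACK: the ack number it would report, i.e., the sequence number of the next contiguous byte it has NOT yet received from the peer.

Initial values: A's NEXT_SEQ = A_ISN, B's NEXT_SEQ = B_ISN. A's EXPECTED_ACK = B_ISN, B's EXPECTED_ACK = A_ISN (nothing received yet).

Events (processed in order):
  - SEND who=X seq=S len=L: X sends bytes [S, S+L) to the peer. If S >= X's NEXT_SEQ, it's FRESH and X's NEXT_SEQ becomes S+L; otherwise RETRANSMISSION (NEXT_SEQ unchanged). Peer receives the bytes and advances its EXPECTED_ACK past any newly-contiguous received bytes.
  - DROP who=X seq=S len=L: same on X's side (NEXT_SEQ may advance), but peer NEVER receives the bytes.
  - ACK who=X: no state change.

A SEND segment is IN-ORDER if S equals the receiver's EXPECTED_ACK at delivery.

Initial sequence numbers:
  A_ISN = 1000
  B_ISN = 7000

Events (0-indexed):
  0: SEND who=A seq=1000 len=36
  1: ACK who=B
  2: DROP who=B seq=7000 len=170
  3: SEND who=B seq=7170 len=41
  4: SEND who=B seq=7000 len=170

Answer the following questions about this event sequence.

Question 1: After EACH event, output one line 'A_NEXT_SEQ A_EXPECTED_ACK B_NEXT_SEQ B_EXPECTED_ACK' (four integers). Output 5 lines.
1036 7000 7000 1036
1036 7000 7000 1036
1036 7000 7170 1036
1036 7000 7211 1036
1036 7211 7211 1036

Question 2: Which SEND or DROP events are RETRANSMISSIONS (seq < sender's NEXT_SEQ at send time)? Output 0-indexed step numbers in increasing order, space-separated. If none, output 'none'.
Step 0: SEND seq=1000 -> fresh
Step 2: DROP seq=7000 -> fresh
Step 3: SEND seq=7170 -> fresh
Step 4: SEND seq=7000 -> retransmit

Answer: 4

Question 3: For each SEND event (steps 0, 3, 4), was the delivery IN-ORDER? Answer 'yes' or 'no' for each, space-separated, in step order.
Step 0: SEND seq=1000 -> in-order
Step 3: SEND seq=7170 -> out-of-order
Step 4: SEND seq=7000 -> in-order

Answer: yes no yes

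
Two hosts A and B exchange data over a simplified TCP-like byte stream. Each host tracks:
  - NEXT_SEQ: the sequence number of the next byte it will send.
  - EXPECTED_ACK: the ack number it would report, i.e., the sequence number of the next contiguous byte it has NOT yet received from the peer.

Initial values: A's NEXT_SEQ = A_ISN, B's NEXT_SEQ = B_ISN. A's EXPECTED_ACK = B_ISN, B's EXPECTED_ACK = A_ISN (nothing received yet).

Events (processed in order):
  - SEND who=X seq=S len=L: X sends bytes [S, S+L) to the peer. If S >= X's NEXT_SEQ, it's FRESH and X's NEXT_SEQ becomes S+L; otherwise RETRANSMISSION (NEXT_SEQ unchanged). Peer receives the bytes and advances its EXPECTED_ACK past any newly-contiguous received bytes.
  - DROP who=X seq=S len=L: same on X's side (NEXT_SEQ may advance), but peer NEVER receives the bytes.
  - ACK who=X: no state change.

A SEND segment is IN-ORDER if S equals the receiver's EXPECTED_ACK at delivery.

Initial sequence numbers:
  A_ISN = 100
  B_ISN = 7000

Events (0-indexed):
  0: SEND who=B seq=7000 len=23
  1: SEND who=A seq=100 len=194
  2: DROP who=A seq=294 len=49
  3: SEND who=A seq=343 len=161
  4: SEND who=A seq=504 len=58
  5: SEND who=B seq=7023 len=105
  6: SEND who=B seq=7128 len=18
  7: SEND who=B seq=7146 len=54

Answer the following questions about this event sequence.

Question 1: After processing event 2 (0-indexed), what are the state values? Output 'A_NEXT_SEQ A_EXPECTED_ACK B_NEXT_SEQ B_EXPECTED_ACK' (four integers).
After event 0: A_seq=100 A_ack=7023 B_seq=7023 B_ack=100
After event 1: A_seq=294 A_ack=7023 B_seq=7023 B_ack=294
After event 2: A_seq=343 A_ack=7023 B_seq=7023 B_ack=294

343 7023 7023 294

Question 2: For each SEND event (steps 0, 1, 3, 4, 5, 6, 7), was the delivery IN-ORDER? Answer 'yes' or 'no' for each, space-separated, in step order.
Answer: yes yes no no yes yes yes

Derivation:
Step 0: SEND seq=7000 -> in-order
Step 1: SEND seq=100 -> in-order
Step 3: SEND seq=343 -> out-of-order
Step 4: SEND seq=504 -> out-of-order
Step 5: SEND seq=7023 -> in-order
Step 6: SEND seq=7128 -> in-order
Step 7: SEND seq=7146 -> in-order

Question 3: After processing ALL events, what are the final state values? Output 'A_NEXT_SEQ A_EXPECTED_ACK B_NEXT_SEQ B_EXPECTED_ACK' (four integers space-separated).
After event 0: A_seq=100 A_ack=7023 B_seq=7023 B_ack=100
After event 1: A_seq=294 A_ack=7023 B_seq=7023 B_ack=294
After event 2: A_seq=343 A_ack=7023 B_seq=7023 B_ack=294
After event 3: A_seq=504 A_ack=7023 B_seq=7023 B_ack=294
After event 4: A_seq=562 A_ack=7023 B_seq=7023 B_ack=294
After event 5: A_seq=562 A_ack=7128 B_seq=7128 B_ack=294
After event 6: A_seq=562 A_ack=7146 B_seq=7146 B_ack=294
After event 7: A_seq=562 A_ack=7200 B_seq=7200 B_ack=294

Answer: 562 7200 7200 294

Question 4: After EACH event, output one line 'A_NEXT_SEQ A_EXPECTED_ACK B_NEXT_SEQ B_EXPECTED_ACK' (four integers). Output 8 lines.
100 7023 7023 100
294 7023 7023 294
343 7023 7023 294
504 7023 7023 294
562 7023 7023 294
562 7128 7128 294
562 7146 7146 294
562 7200 7200 294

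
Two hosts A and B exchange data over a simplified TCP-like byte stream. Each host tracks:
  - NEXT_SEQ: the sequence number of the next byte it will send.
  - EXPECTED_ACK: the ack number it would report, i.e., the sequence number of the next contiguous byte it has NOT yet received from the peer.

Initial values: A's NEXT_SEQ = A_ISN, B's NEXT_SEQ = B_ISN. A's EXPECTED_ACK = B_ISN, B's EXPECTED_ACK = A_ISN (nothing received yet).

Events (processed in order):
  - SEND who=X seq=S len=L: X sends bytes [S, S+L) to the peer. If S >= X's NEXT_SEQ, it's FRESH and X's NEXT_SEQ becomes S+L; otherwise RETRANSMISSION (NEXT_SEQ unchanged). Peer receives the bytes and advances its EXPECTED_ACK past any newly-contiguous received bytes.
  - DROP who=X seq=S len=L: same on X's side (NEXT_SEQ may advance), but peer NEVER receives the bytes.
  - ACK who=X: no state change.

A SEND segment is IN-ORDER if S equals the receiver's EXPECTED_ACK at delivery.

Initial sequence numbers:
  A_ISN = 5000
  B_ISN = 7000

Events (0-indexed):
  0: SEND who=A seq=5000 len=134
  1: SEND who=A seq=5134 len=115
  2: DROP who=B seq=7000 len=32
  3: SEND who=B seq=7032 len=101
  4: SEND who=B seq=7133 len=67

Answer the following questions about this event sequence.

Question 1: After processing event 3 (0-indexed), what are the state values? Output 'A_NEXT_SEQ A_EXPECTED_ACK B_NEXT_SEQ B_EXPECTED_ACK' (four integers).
After event 0: A_seq=5134 A_ack=7000 B_seq=7000 B_ack=5134
After event 1: A_seq=5249 A_ack=7000 B_seq=7000 B_ack=5249
After event 2: A_seq=5249 A_ack=7000 B_seq=7032 B_ack=5249
After event 3: A_seq=5249 A_ack=7000 B_seq=7133 B_ack=5249

5249 7000 7133 5249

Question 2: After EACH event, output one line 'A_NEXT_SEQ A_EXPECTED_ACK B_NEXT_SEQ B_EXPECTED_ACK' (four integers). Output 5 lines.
5134 7000 7000 5134
5249 7000 7000 5249
5249 7000 7032 5249
5249 7000 7133 5249
5249 7000 7200 5249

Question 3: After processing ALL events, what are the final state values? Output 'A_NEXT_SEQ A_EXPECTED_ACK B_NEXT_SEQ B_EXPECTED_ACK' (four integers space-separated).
Answer: 5249 7000 7200 5249

Derivation:
After event 0: A_seq=5134 A_ack=7000 B_seq=7000 B_ack=5134
After event 1: A_seq=5249 A_ack=7000 B_seq=7000 B_ack=5249
After event 2: A_seq=5249 A_ack=7000 B_seq=7032 B_ack=5249
After event 3: A_seq=5249 A_ack=7000 B_seq=7133 B_ack=5249
After event 4: A_seq=5249 A_ack=7000 B_seq=7200 B_ack=5249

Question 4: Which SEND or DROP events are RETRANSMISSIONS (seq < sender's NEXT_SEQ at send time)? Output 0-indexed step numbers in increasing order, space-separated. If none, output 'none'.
Step 0: SEND seq=5000 -> fresh
Step 1: SEND seq=5134 -> fresh
Step 2: DROP seq=7000 -> fresh
Step 3: SEND seq=7032 -> fresh
Step 4: SEND seq=7133 -> fresh

Answer: none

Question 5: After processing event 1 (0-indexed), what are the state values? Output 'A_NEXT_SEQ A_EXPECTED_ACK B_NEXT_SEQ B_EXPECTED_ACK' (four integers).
After event 0: A_seq=5134 A_ack=7000 B_seq=7000 B_ack=5134
After event 1: A_seq=5249 A_ack=7000 B_seq=7000 B_ack=5249

5249 7000 7000 5249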